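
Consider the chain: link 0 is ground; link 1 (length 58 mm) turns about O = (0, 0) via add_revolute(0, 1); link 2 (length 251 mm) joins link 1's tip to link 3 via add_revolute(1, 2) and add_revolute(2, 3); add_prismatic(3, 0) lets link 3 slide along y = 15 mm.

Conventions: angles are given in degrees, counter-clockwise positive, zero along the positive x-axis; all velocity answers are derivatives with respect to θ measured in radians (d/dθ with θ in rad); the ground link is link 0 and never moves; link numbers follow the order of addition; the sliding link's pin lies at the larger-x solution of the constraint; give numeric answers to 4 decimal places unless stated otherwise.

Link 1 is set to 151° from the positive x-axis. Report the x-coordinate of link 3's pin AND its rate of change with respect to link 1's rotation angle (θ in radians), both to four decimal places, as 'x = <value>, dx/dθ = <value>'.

geometry: r = 58 mm, L = 251 mm, e = 15 mm
crank pin P = (r cos θ, r sin θ) = (-50.727943, 28.118958)
h = r sin θ − e = 28.118958 − 15 = 13.118958
x = r cos θ + √(L² − h²) = -50.727943 + 250.656923 = 199.928980
dx/dθ = −r sin θ − h·r cos θ/√(L² − h²) (θ in radians; h = 13.118958) = -25.463944

x = 199.9290, dx/dθ = -25.4639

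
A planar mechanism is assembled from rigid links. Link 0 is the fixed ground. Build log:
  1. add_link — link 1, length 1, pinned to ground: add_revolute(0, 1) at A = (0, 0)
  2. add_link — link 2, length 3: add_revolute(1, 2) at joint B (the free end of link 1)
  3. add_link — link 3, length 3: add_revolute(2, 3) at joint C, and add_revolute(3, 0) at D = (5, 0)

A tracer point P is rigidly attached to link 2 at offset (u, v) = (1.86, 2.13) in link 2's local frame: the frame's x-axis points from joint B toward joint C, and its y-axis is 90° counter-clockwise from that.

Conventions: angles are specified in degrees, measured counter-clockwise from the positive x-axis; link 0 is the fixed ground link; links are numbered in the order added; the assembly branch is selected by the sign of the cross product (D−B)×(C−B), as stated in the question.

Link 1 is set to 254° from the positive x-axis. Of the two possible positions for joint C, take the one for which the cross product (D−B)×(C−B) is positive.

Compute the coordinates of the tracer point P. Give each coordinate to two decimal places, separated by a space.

A=(0,0), D=(5.00,0)
B = A + 1.00·(cos254°, sin254°) = (-0.2756, -0.9613)
|BD| = 5.3625
circle(B,3.00) ∩ circle(D,3.00): a=2.6812, h=1.3457
  candidates: C₊=(2.1210,0.8433) cross=7.216; C₋=(2.6034,-1.8045) cross=-7.216
  branch + wants cross > 0 → take C=(2.1210,0.8433) (cross=7.216)
ex = (C−B)/|BC| = (0.7989,0.6015); ey = (-0.6015,0.7989)
P = B + 1.86·ex + 2.13·ey = (-0.0710,1.8591)

-0.07 1.86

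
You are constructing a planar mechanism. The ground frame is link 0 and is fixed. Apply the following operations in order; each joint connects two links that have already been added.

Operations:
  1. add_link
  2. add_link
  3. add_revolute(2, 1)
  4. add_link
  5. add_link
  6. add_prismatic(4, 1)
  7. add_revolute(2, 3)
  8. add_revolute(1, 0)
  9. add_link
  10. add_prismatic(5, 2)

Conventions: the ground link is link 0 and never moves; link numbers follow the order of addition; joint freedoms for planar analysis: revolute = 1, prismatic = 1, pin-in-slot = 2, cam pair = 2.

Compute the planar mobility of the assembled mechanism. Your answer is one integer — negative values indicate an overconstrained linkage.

(L,J1,J2)=(1,0,0); link0 fixed
link1: (2,0,0)
link2: (3,0,0)
R 2-1 [J1]: (3,1,0)
link3: (4,1,0)
link4: (5,1,0)
P 4-1 [J1]: (5,2,0)
R 2-3 [J1]: (5,3,0)
R 1-0 [J1]: (5,4,0)
link5: (6,4,0)
P 5-2 [J1]: (6,5,0)
Grübler: 3·5 − 2·5 − 0 = 5

M = 5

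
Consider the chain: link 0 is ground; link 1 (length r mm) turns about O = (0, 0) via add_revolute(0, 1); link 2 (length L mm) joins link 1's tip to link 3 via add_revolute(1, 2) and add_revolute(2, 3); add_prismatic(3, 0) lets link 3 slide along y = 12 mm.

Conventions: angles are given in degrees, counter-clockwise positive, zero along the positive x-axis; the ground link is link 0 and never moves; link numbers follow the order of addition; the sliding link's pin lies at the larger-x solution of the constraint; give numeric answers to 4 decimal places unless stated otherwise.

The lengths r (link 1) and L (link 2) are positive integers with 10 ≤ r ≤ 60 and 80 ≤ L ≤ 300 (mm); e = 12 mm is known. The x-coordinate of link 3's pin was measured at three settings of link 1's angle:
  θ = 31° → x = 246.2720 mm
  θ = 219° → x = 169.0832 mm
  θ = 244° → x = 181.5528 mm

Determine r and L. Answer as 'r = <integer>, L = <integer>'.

constraint per measurement: (x − r cos θ)² + (r sin θ − e)² = L²
subtracting the θ₁ and θ₂ equations cancels the r² and L² terms:
r = (x₁² − x₂²) / (2[(x₁cos θ₁ + e sin θ₁) − (x₂cos θ₂ + e sin θ₂)]) = 45.0000 → r = 45
L² = (x₁ − r cos θ₁)² + (r sin θ₁ − e)² = 43263.9894 → L = 208.0000 → L = 208
check at θ₃=244°: x = 181.5528 (printed 181.5528) ✓

r = 45, L = 208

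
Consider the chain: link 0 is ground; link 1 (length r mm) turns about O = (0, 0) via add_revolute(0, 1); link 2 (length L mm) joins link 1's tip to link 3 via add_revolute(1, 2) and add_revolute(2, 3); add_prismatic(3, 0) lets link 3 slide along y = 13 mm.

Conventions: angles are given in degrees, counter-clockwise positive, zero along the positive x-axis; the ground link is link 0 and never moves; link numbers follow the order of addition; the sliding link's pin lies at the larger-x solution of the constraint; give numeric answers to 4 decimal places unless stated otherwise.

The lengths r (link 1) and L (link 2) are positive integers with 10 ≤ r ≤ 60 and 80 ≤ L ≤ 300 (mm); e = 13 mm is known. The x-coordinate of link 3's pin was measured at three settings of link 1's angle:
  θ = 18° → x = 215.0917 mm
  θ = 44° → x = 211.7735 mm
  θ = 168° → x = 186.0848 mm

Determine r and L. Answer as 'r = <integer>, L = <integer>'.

constraint per measurement: (x − r cos θ)² + (r sin θ − e)² = L²
subtracting the θ₁ and θ₂ equations cancels the r² and L² terms:
r = (x₁² − x₂²) / (2[(x₁cos θ₁ + e sin θ₁) − (x₂cos θ₂ + e sin θ₂)]) = 15.0001 → r = 15
L² = (x₁ − r cos θ₁)² + (r sin θ₁ − e)² = 40400.9919 → L = 201.0000 → L = 201
check at θ₃=168°: x = 186.0848 (printed 186.0848) ✓

r = 15, L = 201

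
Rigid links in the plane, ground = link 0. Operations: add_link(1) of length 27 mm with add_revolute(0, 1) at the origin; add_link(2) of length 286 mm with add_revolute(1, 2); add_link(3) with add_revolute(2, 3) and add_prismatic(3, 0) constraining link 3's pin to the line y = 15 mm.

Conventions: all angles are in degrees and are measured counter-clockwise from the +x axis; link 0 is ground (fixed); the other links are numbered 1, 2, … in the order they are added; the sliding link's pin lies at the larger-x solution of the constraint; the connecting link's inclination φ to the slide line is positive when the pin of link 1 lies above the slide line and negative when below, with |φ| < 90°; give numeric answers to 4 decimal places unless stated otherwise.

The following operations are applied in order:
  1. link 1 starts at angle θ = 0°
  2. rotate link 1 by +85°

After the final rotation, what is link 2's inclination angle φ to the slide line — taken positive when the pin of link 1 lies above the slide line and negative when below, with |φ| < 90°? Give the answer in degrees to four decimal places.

geometry: r = 27 mm, L = 286 mm, e = 15 mm; θ starts at 0°
rotate link 1 by +85°: θ ← 0° +85° = 85°
h = r sin θ − e = 26.897257 − 15 = 11.897257
sin φ = h / L = 11.897257 / 286 = 0.04159880
φ = arcsin(0.04159880) = 2.384124°

2.3841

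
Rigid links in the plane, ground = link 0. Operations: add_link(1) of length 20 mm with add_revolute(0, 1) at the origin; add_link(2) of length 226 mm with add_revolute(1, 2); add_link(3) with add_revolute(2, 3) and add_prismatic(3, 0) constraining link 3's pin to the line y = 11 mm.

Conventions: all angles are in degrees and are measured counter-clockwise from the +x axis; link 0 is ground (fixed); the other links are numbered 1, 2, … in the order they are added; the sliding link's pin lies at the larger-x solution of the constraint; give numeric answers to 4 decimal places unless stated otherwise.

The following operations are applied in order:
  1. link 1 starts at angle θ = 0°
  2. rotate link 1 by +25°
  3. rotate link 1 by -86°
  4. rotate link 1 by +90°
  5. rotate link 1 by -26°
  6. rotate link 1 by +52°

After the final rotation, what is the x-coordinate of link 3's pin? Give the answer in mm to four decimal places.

geometry: r = 20 mm, L = 226 mm, e = 11 mm; θ starts at 0°
rotate link 1 by +25°: θ ← 0° +25° = 25°
rotate link 1 by -86°: θ ← 25° -86° = -61°
rotate link 1 by +90°: θ ← -61° +90° = 29°
rotate link 1 by -26°: θ ← 29° -26° = 3°
rotate link 1 by +52°: θ ← 3° +52° = 55°
crank pin P = (r cos θ, r sin θ) = (11.471529, 16.383041)
h = r sin θ − e = 16.383041 − 11 = 5.383041
x = r cos θ + √(L² − h²) = 11.471529 + 225.935882 = 237.407411

237.4074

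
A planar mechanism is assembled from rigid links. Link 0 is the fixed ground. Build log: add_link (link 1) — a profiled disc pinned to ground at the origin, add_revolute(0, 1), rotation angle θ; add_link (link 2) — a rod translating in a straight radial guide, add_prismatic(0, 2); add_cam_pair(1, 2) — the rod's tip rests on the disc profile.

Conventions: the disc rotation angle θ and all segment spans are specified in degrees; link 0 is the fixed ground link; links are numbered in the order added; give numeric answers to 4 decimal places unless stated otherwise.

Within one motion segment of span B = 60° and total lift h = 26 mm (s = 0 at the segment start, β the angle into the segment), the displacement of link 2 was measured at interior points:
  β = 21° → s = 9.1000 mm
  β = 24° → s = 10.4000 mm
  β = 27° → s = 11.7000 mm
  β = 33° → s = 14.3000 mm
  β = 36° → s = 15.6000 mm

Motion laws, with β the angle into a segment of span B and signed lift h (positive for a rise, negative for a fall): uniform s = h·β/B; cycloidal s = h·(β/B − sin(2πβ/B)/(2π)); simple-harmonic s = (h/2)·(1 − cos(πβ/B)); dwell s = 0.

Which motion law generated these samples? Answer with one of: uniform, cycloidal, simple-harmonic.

candidates at β/B = r: uniform s = h·r (linear in β); cycloidal s = h·(r − sin(2πr)/(2π)); simple-harmonic s = (h/2)(1 − cos(πr))
β=21°: printed 9.1000 | uniform 9.1000, cycloidal 5.7523, simple-harmonic 7.0981
β=24°: printed 10.4000 | uniform 10.4000, cycloidal 7.9677, simple-harmonic 8.9828
β=27°: printed 11.7000 | uniform 11.7000, cycloidal 10.4213, simple-harmonic 10.9664
β=33°: printed 14.3000 | uniform 14.3000, cycloidal 15.5787, simple-harmonic 15.0336
β=36°: printed 15.6000 | uniform 15.6000, cycloidal 18.0323, simple-harmonic 17.0172
only one law matches every sample → uniform

uniform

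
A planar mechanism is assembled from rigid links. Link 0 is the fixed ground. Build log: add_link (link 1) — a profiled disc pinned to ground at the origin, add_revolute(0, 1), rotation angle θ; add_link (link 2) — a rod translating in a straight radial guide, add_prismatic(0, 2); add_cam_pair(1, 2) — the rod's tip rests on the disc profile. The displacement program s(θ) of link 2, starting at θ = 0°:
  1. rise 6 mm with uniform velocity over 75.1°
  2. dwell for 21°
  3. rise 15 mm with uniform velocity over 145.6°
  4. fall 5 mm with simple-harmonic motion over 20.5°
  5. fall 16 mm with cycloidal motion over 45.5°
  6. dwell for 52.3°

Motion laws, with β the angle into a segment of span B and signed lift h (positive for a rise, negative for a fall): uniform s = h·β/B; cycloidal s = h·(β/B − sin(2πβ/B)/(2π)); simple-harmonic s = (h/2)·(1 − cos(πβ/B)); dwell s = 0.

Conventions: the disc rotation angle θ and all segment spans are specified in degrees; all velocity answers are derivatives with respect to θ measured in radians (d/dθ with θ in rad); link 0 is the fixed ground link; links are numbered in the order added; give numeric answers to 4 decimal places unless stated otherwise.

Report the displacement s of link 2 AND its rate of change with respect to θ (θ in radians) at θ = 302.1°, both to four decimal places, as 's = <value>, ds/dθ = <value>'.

seg 1 [0°–75.1°] uniform, h=6: full span → s += 6 → s = 6.0000
seg 2 [75.1°–96.1°] dwell: s stays 6.0000
seg 3 [96.1°–241.7°] uniform, h=15: full span → s += 15 → s = 21.0000
seg 4 [241.7°–262.2°] simple-harmonic, h=-5: full span → s += -5 → s = 16.0000
seg 5 [262.2°–307.7°] cycloidal, h=-16: θ=302.1° here. β=39.9, B=45.5. -16·(0.8769 − sin(2π·0.8769)/(2π)) = -15.8095 → s = 0.1905
velocity in seg [262.2°–307.7°] (cycloidal), θ in radians: β = 39.9° = 0.6964 rad, B = 45.5° = 0.7941 rad; ds/dθ = (h/B)(1 − cos(2πβ/B)) = ((-16)/0.7941)(1 − cos(2π·0.8769)) = -5.730103 mm/rad

s = 0.1905, ds/dθ = -5.7301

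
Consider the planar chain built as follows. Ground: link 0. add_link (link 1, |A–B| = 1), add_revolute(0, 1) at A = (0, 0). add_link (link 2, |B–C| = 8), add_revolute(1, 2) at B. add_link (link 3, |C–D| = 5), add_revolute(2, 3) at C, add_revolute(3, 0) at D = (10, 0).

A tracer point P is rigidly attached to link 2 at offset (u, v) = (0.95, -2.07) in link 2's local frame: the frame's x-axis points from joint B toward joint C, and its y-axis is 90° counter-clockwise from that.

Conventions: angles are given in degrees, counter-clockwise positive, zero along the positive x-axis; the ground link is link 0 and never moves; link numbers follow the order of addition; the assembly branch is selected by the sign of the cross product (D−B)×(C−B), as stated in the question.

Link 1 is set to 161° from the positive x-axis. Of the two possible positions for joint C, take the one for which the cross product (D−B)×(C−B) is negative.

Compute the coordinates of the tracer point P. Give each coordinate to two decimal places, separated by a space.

A=(0,0), D=(10.00,0)
B = A + 1.00·(cos161°, sin161°) = (-0.9455, 0.3256)
|BD| = 10.9504
circle(B,8.00) ∩ circle(D,5.00): a=7.2559, h=3.3692
  candidates: C₊=(6.4074,3.4775) cross=36.894; C₋=(6.2070,-3.2578) cross=-36.894
  branch - wants cross < 0 → take C=(6.2070,-3.2578) (cross=-36.894)
ex = (C−B)/|BC| = (0.8941,-0.4479); ey = (0.4479,0.8941)
P = B + 0.95·ex + -2.07·ey = (-1.0234,-1.9507)

-1.02 -1.95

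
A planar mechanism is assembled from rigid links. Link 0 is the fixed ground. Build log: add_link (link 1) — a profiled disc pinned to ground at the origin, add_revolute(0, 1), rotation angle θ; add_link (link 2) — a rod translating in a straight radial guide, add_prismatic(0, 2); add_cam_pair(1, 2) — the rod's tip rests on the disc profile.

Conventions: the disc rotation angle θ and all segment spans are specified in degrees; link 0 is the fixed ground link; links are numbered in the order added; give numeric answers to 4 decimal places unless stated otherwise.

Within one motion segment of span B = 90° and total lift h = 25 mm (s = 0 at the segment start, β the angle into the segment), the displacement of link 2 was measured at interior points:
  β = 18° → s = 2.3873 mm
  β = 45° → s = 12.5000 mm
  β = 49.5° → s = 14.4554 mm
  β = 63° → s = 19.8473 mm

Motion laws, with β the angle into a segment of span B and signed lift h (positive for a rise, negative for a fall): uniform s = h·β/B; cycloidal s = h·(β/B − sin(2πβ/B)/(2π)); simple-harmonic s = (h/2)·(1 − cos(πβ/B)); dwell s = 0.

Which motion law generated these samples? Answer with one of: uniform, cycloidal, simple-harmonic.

candidates at β/B = r: uniform s = h·r (linear in β); cycloidal s = h·(r − sin(2πr)/(2π)); simple-harmonic s = (h/2)(1 − cos(πr))
β=18°: printed 2.3873 | uniform 5.0000, cycloidal 1.2159, simple-harmonic 2.3873
β=45°: printed 12.5000 | uniform 12.5000, cycloidal 12.5000, simple-harmonic 12.5000
β=49.5°: printed 14.4554 | uniform 13.7500, cycloidal 14.9795, simple-harmonic 14.4554
β=63°: printed 19.8473 | uniform 17.5000, cycloidal 21.2841, simple-harmonic 19.8473
only one law matches every sample → simple-harmonic

simple-harmonic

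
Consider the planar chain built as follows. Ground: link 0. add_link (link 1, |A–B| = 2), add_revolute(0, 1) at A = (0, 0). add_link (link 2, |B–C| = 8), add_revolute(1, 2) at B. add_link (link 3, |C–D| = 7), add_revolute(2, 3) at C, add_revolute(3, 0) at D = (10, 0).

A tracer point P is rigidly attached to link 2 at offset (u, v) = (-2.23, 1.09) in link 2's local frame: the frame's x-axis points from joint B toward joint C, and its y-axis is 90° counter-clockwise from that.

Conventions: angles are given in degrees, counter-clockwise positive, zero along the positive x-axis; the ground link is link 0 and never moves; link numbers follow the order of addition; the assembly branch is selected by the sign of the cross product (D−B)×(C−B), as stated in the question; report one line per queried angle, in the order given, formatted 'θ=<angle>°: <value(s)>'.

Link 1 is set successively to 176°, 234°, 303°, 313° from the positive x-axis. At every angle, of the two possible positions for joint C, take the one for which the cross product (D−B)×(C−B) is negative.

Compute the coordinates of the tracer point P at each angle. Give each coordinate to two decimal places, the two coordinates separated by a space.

A=(0,0), D=(10.00,0)
θ=176°: B = A + 2.00·(cos176°, sin176°) = (-1.9951, 0.1395)
θ=176°: |BD| = 11.9959
θ=176°: circle(B,8.00) ∩ circle(D,7.00): a=6.6232, h=4.4870
θ=176°:   candidates: C₊=(4.6798,4.5492) cross=53.826; C₋=(4.5754,-4.4242) cross=-53.826
θ=176°:   branch - wants cross < 0 → take C=(4.5754,-4.4242) (cross=-53.826)
θ=176°: ex = (C−B)/|BC| = (0.8213,-0.5705); ey = (0.5705,0.8213)
θ=176°: P = B + -2.23·ex + 1.09·ey = (-3.2049,2.3069)
θ=234°: B = A + 2.00·(cos234°, sin234°) = (-1.1756, -1.6180)
θ=234°: |BD| = 11.2921
θ=234°: circle(B,8.00) ∩ circle(D,7.00): a=6.3102, h=4.9174
θ=234°:   candidates: C₊=(4.3649,4.1528) cross=55.528; C₋=(5.7742,-5.5805) cross=-55.528
θ=234°:   branch - wants cross < 0 → take C=(5.7742,-5.5805) (cross=-55.528)
θ=234°: ex = (C−B)/|BC| = (0.8687,-0.4953); ey = (0.4953,0.8687)
θ=234°: P = B + -2.23·ex + 1.09·ey = (-2.5729,0.4334)
θ=303°: B = A + 2.00·(cos303°, sin303°) = (1.0893, -1.6773)
θ=303°: |BD| = 9.0672
θ=303°: circle(B,8.00) ∩ circle(D,7.00): a=5.3608, h=5.9382
θ=303°:   candidates: C₊=(5.2590,5.1501) cross=53.843; C₋=(7.4560,-6.5214) cross=-53.843
θ=303°:   branch - wants cross < 0 → take C=(7.4560,-6.5214) (cross=-53.843)
θ=303°: ex = (C−B)/|BC| = (0.7958,-0.6055); ey = (0.6055,0.7958)
θ=303°: P = B + -2.23·ex + 1.09·ey = (-0.0255,0.5404)
θ=313°: B = A + 2.00·(cos313°, sin313°) = (1.3640, -1.4627)
θ=313°: |BD| = 8.7590
θ=313°: circle(B,8.00) ∩ circle(D,7.00): a=5.2358, h=6.0487
θ=313°:   candidates: C₊=(5.5161,5.3754) cross=52.981; C₋=(7.5363,-6.5521) cross=-52.981
θ=313°:   branch - wants cross < 0 → take C=(7.5363,-6.5521) (cross=-52.981)
θ=313°: ex = (C−B)/|BC| = (0.7715,-0.6362); ey = (0.6362,0.7715)
θ=313°: P = B + -2.23·ex + 1.09·ey = (0.3369,0.7969)

θ=176°: -3.20 2.31
θ=234°: -2.57 0.43
θ=303°: -0.03 0.54
θ=313°: 0.34 0.80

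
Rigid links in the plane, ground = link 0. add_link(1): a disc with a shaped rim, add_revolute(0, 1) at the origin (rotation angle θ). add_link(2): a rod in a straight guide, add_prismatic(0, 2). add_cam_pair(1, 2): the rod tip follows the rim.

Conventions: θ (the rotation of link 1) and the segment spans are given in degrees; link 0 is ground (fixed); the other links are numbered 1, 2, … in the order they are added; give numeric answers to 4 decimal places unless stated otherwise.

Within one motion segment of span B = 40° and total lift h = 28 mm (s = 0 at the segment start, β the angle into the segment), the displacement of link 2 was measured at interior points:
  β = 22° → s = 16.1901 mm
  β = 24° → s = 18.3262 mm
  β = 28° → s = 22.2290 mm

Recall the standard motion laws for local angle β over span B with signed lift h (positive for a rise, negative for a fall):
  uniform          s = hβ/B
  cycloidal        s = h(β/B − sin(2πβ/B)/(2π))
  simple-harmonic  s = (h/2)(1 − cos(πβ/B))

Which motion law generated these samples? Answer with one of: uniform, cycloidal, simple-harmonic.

candidates at β/B = r: uniform s = h·r (linear in β); cycloidal s = h·(r − sin(2πr)/(2π)); simple-harmonic s = (h/2)(1 − cos(πr))
β=22°: printed 16.1901 | uniform 15.4000, cycloidal 16.7771, simple-harmonic 16.1901
β=24°: printed 18.3262 | uniform 16.8000, cycloidal 19.4194, simple-harmonic 18.3262
β=28°: printed 22.2290 | uniform 19.6000, cycloidal 23.8382, simple-harmonic 22.2290
only one law matches every sample → simple-harmonic

simple-harmonic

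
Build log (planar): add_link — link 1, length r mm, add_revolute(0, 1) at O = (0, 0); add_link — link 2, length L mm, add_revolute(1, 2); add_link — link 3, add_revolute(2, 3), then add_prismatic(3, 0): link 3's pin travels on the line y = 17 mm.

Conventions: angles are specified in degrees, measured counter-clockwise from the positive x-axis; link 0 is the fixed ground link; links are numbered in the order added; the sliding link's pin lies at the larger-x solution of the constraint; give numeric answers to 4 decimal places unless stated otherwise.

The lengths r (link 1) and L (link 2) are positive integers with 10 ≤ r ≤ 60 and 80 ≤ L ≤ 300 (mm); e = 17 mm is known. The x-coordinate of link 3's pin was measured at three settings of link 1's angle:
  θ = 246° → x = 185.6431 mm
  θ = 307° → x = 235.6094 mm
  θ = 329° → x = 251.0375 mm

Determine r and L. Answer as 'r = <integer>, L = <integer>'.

constraint per measurement: (x − r cos θ)² + (r sin θ − e)² = L²
subtracting the θ₁ and θ₂ equations cancels the r² and L² terms:
r = (x₁² − x₂²) / (2[(x₁cos θ₁ + e sin θ₁) − (x₂cos θ₂ + e sin θ₂)]) = 48.0000 → r = 48
L² = (x₁ − r cos θ₁)² + (r sin θ₁ − e)² = 45796.0205 → L = 214.0000 → L = 214
check at θ₃=329°: x = 251.0375 (printed 251.0375) ✓

r = 48, L = 214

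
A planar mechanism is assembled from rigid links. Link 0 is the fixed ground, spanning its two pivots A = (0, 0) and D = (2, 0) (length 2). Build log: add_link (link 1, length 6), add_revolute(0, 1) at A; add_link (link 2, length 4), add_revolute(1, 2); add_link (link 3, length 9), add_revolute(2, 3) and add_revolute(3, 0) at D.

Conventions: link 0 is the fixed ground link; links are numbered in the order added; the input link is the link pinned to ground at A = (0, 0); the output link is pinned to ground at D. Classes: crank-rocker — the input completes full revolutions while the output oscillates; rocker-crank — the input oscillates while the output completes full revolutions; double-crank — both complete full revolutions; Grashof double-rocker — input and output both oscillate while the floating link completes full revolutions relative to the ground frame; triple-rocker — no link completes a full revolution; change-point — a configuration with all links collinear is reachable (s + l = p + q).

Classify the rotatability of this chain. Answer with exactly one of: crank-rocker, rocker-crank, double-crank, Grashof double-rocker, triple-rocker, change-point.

lengths: ground=2, input=6, coupler=4, output=9
sorted: s=2 (shortest), l=9 (longest), p+q=10
s + l = 11 vs p + q = 10
s + l > p + q → non-Grashof → no link fully rotates → triple-rocker

triple-rocker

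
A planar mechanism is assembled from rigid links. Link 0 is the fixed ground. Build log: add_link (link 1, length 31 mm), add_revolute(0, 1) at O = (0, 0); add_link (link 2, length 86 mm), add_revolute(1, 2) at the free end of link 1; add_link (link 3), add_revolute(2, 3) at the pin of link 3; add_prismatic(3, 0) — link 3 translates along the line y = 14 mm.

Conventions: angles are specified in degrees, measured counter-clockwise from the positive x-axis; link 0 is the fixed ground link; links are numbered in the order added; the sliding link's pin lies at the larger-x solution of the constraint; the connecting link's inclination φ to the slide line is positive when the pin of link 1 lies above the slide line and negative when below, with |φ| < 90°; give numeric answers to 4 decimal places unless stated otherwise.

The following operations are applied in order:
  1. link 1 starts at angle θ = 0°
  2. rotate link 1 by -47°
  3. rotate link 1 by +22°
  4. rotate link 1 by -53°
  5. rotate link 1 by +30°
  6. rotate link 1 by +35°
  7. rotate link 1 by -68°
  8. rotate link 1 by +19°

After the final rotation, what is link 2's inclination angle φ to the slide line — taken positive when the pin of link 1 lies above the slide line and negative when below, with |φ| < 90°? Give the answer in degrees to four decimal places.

geometry: r = 31 mm, L = 86 mm, e = 14 mm; θ starts at 0°
rotate link 1 by -47°: θ ← 0° -47° = -47°
rotate link 1 by +22°: θ ← -47° +22° = -25°
rotate link 1 by -53°: θ ← -25° -53° = -78°
rotate link 1 by +30°: θ ← -78° +30° = -48°
rotate link 1 by +35°: θ ← -48° +35° = -13°
rotate link 1 by -68°: θ ← -13° -68° = -81°
rotate link 1 by +19°: θ ← -81° +19° = -62°
h = r sin θ − e = -27.371375 − 14 = -41.371375
sin φ = h / L = -41.371375 / 86 = -0.48106250
φ = arcsin(-0.48106250) = -28.754819°

-28.7548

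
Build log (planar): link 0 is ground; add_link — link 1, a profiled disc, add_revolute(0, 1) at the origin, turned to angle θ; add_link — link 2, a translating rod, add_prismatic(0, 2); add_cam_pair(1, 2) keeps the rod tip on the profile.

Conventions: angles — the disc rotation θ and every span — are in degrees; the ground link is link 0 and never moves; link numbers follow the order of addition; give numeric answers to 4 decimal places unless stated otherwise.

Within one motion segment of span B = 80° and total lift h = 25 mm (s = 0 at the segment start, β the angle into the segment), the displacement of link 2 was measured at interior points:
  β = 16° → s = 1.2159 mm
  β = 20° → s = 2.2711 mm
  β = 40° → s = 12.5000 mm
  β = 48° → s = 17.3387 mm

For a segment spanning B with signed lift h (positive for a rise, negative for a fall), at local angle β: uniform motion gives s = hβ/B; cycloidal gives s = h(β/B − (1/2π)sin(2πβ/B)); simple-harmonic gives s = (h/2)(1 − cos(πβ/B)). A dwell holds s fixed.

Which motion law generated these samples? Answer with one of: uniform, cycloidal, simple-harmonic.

candidates at β/B = r: uniform s = h·r (linear in β); cycloidal s = h·(r − sin(2πr)/(2π)); simple-harmonic s = (h/2)(1 − cos(πr))
β=16°: printed 1.2159 | uniform 5.0000, cycloidal 1.2159, simple-harmonic 2.3873
β=20°: printed 2.2711 | uniform 6.2500, cycloidal 2.2711, simple-harmonic 3.6612
β=40°: printed 12.5000 | uniform 12.5000, cycloidal 12.5000, simple-harmonic 12.5000
β=48°: printed 17.3387 | uniform 15.0000, cycloidal 17.3387, simple-harmonic 16.3627
only one law matches every sample → cycloidal

cycloidal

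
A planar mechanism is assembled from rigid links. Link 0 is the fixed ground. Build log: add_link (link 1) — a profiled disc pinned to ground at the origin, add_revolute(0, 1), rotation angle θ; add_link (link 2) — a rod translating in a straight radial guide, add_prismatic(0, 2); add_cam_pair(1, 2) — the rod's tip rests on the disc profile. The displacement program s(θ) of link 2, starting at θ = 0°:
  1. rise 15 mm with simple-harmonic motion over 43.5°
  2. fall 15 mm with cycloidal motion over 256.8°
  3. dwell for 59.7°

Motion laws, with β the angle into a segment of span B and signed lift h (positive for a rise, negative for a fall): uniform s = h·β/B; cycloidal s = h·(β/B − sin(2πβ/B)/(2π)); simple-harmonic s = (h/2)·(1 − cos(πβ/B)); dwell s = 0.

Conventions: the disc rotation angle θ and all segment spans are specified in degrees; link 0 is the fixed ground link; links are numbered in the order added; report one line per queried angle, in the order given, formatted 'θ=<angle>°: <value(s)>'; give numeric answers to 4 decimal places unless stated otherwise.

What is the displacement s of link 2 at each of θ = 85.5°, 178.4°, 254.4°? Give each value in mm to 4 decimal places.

seg 1 [0°–43.5°] simple-harmonic, h=15: full span → s += 15 → s = 15.0000
seg 2 [43.5°–300.3°] cycloidal, h=-15: θ=85.5° here. β=42, B=256.8. -15·(0.1636 − sin(2π·0.1636)/(2π)) = -0.4095 → s = 14.5905
seg 2 [43.5°–300.3°] cycloidal, h=-15: θ=178.4° here. β=134.9, B=256.8. -15·(0.5253 − sin(2π·0.5253)/(2π)) = -8.2577 → s = 6.7423
seg 2 [43.5°–300.3°] cycloidal, h=-15: θ=254.4° here. β=210.9, B=256.8. -15·(0.8213 − sin(2π·0.8213)/(2π)) = -14.4709 → s = 0.5291

θ=85.5°: 14.5905
θ=178.4°: 6.7423
θ=254.4°: 0.5291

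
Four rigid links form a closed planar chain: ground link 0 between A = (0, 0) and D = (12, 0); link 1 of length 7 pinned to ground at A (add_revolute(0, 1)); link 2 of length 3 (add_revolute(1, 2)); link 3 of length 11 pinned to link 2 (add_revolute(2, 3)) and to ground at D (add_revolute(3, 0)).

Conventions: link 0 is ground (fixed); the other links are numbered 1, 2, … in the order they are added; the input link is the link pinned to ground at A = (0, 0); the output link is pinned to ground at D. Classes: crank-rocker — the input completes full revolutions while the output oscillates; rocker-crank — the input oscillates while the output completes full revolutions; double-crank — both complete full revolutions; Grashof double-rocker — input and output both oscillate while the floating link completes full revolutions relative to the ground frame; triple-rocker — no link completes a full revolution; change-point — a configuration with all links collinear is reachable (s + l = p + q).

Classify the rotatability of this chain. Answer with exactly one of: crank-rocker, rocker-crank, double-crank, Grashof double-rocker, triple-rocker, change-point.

lengths: ground=12, input=7, coupler=3, output=11
sorted: s=3 (shortest), l=12 (longest), p+q=18
s + l = 15 vs p + q = 18
s + l < p + q (Grashof) with shortest = coupler link → Grashof double-rocker

Grashof double-rocker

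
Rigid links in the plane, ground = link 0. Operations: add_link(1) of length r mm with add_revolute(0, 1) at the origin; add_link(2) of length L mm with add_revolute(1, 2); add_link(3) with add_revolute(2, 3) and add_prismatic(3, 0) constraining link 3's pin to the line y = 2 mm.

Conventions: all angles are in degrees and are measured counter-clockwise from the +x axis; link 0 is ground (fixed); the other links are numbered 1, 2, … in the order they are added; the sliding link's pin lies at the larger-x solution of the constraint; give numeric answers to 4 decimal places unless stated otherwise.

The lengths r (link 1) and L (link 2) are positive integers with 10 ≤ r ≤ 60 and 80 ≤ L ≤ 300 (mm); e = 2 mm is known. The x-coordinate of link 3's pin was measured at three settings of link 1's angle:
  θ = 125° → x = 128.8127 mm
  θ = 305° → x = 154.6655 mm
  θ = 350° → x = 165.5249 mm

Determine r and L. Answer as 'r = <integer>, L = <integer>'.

constraint per measurement: (x − r cos θ)² + (r sin θ − e)² = L²
subtracting the θ₁ and θ₂ equations cancels the r² and L² terms:
r = (x₁² − x₂²) / (2[(x₁cos θ₁ + e sin θ₁) − (x₂cos θ₂ + e sin θ₂)]) = 23.0000 → r = 23
L² = (x₁ − r cos θ₁)² + (r sin θ₁ − e)² = 20449.0104 → L = 143.0000 → L = 143
check at θ₃=350°: x = 165.5249 (printed 165.5249) ✓

r = 23, L = 143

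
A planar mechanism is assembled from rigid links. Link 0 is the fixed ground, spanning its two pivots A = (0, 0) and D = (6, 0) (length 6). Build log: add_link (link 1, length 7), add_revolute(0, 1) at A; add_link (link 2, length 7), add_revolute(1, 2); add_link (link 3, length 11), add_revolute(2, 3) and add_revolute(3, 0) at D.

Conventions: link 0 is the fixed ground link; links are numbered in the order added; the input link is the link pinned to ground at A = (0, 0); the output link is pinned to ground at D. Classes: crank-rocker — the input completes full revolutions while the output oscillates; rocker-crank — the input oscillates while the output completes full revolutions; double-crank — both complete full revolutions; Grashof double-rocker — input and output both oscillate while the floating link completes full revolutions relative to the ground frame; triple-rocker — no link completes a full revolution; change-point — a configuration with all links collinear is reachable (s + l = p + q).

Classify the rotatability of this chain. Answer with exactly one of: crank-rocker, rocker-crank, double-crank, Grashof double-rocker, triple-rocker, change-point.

lengths: ground=6, input=7, coupler=7, output=11
sorted: s=6 (shortest), l=11 (longest), p+q=14
s + l = 17 vs p + q = 14
s + l > p + q → non-Grashof → no link fully rotates → triple-rocker

triple-rocker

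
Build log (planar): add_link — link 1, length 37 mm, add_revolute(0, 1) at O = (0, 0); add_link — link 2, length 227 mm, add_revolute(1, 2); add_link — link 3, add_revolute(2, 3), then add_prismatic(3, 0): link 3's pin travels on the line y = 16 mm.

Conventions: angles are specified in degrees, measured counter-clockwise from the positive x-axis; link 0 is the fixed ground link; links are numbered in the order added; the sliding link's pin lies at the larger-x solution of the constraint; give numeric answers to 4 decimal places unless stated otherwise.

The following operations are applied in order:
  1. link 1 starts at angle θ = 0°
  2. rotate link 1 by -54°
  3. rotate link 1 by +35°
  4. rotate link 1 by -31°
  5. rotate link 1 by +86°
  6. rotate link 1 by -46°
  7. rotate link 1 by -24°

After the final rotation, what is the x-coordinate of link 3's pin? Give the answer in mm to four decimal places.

geometry: r = 37 mm, L = 227 mm, e = 16 mm; θ starts at 0°
rotate link 1 by -54°: θ ← 0° -54° = -54°
rotate link 1 by +35°: θ ← -54° +35° = -19°
rotate link 1 by -31°: θ ← -19° -31° = -50°
rotate link 1 by +86°: θ ← -50° +86° = 36°
rotate link 1 by -46°: θ ← 36° -46° = -10°
rotate link 1 by -24°: θ ← -10° -24° = -34°
crank pin P = (r cos θ, r sin θ) = (30.674390, -20.690137)
h = r sin θ − e = -20.690137 − 16 = -36.690137
x = r cos θ + √(L² − h²) = 30.674390 + 224.015254 = 254.689644

254.6896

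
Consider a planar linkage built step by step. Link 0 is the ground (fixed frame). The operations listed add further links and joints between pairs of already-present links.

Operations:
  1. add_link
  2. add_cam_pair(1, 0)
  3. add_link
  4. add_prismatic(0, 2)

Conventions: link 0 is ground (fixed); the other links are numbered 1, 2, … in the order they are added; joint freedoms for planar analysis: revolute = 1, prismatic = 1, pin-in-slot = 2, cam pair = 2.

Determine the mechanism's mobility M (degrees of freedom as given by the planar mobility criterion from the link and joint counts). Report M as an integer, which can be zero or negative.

ground; <1,0,0>
#1 <2,0,0>
C:1↔0 J2 <2,0,1>
#2 <3,0,1>
P:0↔2 J1 <3,1,1>
3×2 − 2×1 − 1×1 = 3

M = 3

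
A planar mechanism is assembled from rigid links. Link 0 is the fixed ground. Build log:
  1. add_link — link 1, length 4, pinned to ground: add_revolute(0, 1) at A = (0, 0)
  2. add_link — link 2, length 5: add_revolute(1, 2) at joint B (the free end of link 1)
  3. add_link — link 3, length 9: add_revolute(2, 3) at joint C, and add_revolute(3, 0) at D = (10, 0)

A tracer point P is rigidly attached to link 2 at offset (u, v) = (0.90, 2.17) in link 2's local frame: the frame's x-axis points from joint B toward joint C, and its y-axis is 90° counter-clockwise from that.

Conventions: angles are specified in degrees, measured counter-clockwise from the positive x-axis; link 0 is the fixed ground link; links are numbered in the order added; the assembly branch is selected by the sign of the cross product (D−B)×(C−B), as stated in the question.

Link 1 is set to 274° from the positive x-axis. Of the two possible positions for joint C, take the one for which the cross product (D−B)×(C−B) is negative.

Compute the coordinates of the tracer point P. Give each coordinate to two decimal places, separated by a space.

A=(0,0), D=(10.00,0)
B = A + 4.00·(cos274°, sin274°) = (0.2790, -3.9903)
|BD| = 10.5081
circle(B,5.00) ∩ circle(D,9.00): a=2.5894, h=4.2773
  candidates: C₊=(1.0503,0.9499) cross=44.946; C₋=(4.2987,-6.9638) cross=-44.946
  branch - wants cross < 0 → take C=(4.2987,-6.9638) (cross=-44.946)
ex = (C−B)/|BC| = (0.8039,-0.5947); ey = (0.5947,0.8039)
P = B + 0.90·ex + 2.17·ey = (2.2931,-2.7810)

2.29 -2.78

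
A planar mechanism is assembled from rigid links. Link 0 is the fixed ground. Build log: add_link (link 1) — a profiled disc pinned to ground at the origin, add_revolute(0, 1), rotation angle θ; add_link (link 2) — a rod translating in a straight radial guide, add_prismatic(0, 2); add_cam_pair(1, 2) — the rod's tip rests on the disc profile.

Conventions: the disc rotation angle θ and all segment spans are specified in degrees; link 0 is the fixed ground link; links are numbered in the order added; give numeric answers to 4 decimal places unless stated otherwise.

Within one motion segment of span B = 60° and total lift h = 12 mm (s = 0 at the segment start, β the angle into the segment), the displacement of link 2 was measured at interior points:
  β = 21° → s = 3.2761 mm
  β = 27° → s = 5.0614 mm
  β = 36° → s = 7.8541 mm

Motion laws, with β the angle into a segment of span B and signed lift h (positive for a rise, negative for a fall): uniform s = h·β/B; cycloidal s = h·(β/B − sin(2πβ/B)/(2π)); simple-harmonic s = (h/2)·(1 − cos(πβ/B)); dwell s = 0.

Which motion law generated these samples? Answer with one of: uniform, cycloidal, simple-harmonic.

candidates at β/B = r: uniform s = h·r (linear in β); cycloidal s = h·(r − sin(2πr)/(2π)); simple-harmonic s = (h/2)(1 − cos(πr))
β=21°: printed 3.2761 | uniform 4.2000, cycloidal 2.6549, simple-harmonic 3.2761
β=27°: printed 5.0614 | uniform 5.4000, cycloidal 4.8098, simple-harmonic 5.0614
β=36°: printed 7.8541 | uniform 7.2000, cycloidal 8.3226, simple-harmonic 7.8541
only one law matches every sample → simple-harmonic

simple-harmonic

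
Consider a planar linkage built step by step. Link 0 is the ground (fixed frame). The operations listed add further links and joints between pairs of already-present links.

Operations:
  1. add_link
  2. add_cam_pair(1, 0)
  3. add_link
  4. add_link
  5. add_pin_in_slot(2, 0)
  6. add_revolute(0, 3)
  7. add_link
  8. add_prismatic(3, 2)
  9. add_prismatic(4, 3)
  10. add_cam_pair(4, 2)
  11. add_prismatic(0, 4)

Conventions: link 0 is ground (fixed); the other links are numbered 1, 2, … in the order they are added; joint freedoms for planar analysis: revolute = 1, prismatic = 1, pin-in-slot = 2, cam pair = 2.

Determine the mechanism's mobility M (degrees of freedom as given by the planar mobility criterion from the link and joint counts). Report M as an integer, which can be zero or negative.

L=1 J1=0 J2=0
add link → L=2 J1=0 J2=0
C@1,0 dof=2 J2 → L=2 J1=0 J2=1
add link → L=3 J1=0 J2=1
add link → L=4 J1=0 J2=1
PS@2,0 dof=2 J2 → L=4 J1=0 J2=2
R@0,3 dof=1 J1 → L=4 J1=1 J2=2
add link → L=5 J1=1 J2=2
P@3,2 dof=1 J1 → L=5 J1=2 J2=2
P@4,3 dof=1 J1 → L=5 J1=3 J2=2
C@4,2 dof=2 J2 → L=5 J1=3 J2=3
P@0,4 dof=1 J1 → L=5 J1=4 J2=3
M=3(L−1)−2J1−J2=3·4−2·4−3=1

M = 1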